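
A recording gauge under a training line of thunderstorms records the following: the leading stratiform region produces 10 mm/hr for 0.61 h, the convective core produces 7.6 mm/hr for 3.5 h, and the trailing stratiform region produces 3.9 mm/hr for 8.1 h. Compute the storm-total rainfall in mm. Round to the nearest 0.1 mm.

Total = Σ Rᵢ Δtᵢ = 10 × 0.61 + 7.6 × 3.5 + 3.9 × 8.1
      = 6.1 + 26.6 + 31.59 = 64.3 mm.

total ≈ 64.3 mm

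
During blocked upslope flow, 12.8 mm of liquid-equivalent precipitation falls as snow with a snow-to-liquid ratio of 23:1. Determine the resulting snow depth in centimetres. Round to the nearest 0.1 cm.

Snow depth = liquid × ratio = 12.8 mm × 23 = 294.4 mm = 29.4 cm.

snow depth ≈ 29.4 cm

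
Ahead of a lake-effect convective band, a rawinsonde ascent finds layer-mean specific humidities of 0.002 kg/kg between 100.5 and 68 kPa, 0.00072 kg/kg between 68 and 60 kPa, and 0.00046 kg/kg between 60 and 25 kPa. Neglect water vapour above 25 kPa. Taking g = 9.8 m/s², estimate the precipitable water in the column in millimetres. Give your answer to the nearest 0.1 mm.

Precipitable water is the column-integrated vapour mass per unit area: PW = (1/g) Σ q̄ Δp, with q in kg/kg and Δp in Pa (1 kg/m² of water = 1 mm).
Layer 100.5–68 kPa: Δp = 325 hPa = 32500 Pa, q̄ = 0.002 kg/kg → 0.002 × 32500 / 9.8 = 6.63 mm
Layer 68–60 kPa: Δp = 80 hPa = 8000 Pa, q̄ = 0.00072 kg/kg → 0.00072 × 8000 / 9.8 = 0.59 mm
Layer 60–25 kPa: Δp = 350 hPa = 35000 Pa, q̄ = 0.00046 kg/kg → 0.00046 × 35000 / 9.8 = 1.64 mm
PW = 6.63 + 0.59 + 1.64 = 8.86 ≈ 8.9 mm.

PW ≈ 8.9 mm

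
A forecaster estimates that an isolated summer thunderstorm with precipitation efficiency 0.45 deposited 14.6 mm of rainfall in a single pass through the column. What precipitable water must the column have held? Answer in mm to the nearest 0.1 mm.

PW = rainfall / ε = 14.6 / 0.45 = 32.4 mm.

PW ≈ 32.4 mm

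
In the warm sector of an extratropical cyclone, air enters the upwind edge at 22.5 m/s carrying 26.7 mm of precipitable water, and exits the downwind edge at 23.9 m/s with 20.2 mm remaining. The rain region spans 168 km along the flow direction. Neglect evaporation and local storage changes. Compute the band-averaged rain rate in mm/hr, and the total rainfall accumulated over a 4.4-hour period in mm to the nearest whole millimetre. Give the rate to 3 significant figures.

Column moisture flux per unit crosswind length is F = V × PW.
Inflow: F_in = 22.5 × 26.7 = 600.75 mm·m/s
Outflow: F_out = 23.9 × 20.2 = 482.78 mm·m/s
Steady-state rate R = (F_in − F_out)/L = (600.75 − 482.78) / 168000 m = 7.022e-04 mm/s.
R = 7.022e-04 × 3600 = 2.53 mm/hr.
Over 4.4 h: total = 2.53 × 4.4 = 11.132 ≈ 11 mm.

R ≈ 2.53 mm/hr; total ≈ 11 mm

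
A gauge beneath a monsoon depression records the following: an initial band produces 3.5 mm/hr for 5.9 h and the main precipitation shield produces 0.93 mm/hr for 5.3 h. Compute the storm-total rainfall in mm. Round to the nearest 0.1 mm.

total ≈ 25.6 mm

Total = Σ Rᵢ Δtᵢ = 3.5 × 5.9 + 0.93 × 5.3
      = 20.65 + 4.929 = 25.6 mm.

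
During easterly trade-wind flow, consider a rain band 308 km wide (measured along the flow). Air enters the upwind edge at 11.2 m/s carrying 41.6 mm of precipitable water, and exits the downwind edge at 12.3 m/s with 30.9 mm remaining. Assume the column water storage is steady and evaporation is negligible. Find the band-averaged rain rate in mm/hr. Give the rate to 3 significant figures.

Column moisture flux per unit crosswind length is F = V × PW.
Inflow: F_in = 11.2 × 41.6 = 465.92 mm·m/s
Outflow: F_out = 12.3 × 30.9 = 380.07 mm·m/s
Steady-state rate R = (F_in − F_out)/L = (465.92 − 380.07) / 308000 m = 2.787e-04 mm/s.
R = 2.787e-04 × 3600 = 1.00 mm/hr.

R ≈ 1.00 mm/hr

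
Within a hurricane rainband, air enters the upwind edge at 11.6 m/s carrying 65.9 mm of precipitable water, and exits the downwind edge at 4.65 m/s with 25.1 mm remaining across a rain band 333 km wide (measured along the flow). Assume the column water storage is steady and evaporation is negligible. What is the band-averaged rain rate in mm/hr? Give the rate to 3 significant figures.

R ≈ 7.00 mm/hr

Column moisture flux per unit crosswind length is F = V × PW.
Inflow: F_in = 11.6 × 65.9 = 764.44 mm·m/s
Outflow: F_out = 4.65 × 25.1 = 116.715 mm·m/s
Steady-state rate R = (F_in − F_out)/L = (764.44 − 116.715) / 333000 m = 1.945e-03 mm/s.
R = 1.945e-03 × 3600 = 7.00 mm/hr.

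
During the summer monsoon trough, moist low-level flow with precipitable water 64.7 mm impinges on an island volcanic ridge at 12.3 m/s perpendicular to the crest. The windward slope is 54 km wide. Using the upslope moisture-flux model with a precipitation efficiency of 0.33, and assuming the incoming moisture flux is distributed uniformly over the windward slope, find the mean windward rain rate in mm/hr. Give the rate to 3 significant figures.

Incoming column moisture flux per unit ridge length: F = V × PW = 12.3 × 64.7 = 795.81 mm·m/s.
Spread over the 54 km slope with efficiency ε = 0.33: R = ε·F/W = 0.33 × 795.81 / 54000 m = 4.863e-03 mm/s.
R = 4.863e-03 × 3600 = 17.5 mm/hr.

R ≈ 17.5 mm/hr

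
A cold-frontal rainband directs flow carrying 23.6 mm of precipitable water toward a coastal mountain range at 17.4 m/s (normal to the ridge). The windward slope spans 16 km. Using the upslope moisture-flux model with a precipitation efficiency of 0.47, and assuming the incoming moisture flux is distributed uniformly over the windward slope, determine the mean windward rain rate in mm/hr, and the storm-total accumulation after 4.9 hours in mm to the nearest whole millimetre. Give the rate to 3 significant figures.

Incoming column moisture flux per unit ridge length: F = V × PW = 17.4 × 23.6 = 410.64 mm·m/s.
Spread over the 16 km slope with efficiency ε = 0.47: R = ε·F/W = 0.47 × 410.64 / 16000 m = 1.206e-02 mm/s.
R = 1.206e-02 × 3600 = 43.4 mm/hr.
Over 4.9 h: total = 43.4 × 4.9 = 212.66 ≈ 213 mm.

R ≈ 43.4 mm/hr; total ≈ 213 mm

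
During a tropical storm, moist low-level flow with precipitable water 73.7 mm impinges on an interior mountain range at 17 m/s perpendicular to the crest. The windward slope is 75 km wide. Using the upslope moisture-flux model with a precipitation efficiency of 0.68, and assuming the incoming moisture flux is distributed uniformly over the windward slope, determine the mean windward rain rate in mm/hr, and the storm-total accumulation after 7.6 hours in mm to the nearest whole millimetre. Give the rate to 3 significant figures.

R ≈ 40.9 mm/hr; total ≈ 311 mm

Incoming column moisture flux per unit ridge length: F = V × PW = 17 × 73.7 = 1252.9 mm·m/s.
Spread over the 75 km slope with efficiency ε = 0.68: R = ε·F/W = 0.68 × 1252.9 / 75000 m = 1.136e-02 mm/s.
R = 1.136e-02 × 3600 = 40.9 mm/hr.
Over 7.6 h: total = 40.9 × 7.6 = 310.84 ≈ 311 mm.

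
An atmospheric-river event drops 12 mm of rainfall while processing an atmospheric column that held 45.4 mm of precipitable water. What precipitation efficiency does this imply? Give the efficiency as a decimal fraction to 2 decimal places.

ε ≈ 0.26

ε = rainfall / PW = 12 / 45.4 = 0.26.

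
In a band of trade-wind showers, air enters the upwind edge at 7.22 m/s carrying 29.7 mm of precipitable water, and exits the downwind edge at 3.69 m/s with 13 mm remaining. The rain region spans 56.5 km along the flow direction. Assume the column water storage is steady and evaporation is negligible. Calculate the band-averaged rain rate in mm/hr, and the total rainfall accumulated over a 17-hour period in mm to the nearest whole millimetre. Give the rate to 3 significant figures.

Column moisture flux per unit crosswind length is F = V × PW.
Inflow: F_in = 7.22 × 29.7 = 214.434 mm·m/s
Outflow: F_out = 3.69 × 13 = 47.97 mm·m/s
Steady-state rate R = (F_in − F_out)/L = (214.434 − 47.97) / 56500 m = 2.946e-03 mm/s.
R = 2.946e-03 × 3600 = 10.6 mm/hr.
Over 17 h: total = 10.6 × 17 = 180.2 ≈ 180 mm.

R ≈ 10.6 mm/hr; total ≈ 180 mm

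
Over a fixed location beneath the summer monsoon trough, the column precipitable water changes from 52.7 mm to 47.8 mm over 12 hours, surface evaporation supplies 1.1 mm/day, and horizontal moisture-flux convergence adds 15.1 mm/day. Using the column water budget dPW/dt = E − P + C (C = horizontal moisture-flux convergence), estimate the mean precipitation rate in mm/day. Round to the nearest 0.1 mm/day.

P ≈ 26.0 mm/day

dPW/dt = (47.8 − 52.7) mm / (12/24 day) = -9.800 mm/day.
P = E + C − dPW/dt = 1.1 + (15.1) − (-9.800) = 26.0 mm/day.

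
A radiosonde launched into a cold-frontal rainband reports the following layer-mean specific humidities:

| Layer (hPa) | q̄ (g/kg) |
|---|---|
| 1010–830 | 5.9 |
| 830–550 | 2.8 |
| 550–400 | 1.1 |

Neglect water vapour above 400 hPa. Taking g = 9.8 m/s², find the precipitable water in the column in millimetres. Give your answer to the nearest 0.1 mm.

Precipitable water is the column-integrated vapour mass per unit area: PW = (1/g) Σ q̄ Δp, with q in kg/kg and Δp in Pa (1 kg/m² of water = 1 mm).
Layer 1010–830 hPa: Δp = 180 hPa = 18000 Pa, q̄ = 0.0059 kg/kg → 0.0059 × 18000 / 9.8 = 10.84 mm
Layer 830–550 hPa: Δp = 280 hPa = 28000 Pa, q̄ = 0.0028 kg/kg → 0.0028 × 28000 / 9.8 = 8.00 mm
Layer 550–400 hPa: Δp = 150 hPa = 15000 Pa, q̄ = 0.0011 kg/kg → 0.0011 × 15000 / 9.8 = 1.68 mm
PW = 10.84 + 8.00 + 1.68 = 20.52 ≈ 20.5 mm.

PW ≈ 20.5 mm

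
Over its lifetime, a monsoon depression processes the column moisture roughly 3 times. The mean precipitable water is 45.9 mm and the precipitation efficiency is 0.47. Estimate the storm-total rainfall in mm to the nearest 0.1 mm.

rainfall ≈ 64.7 mm

Each cycle deposits ε × PW = 0.47 × 45.9 = 21.573 mm.
Over 3 cycles: 3 × 21.573 = 64.7 mm.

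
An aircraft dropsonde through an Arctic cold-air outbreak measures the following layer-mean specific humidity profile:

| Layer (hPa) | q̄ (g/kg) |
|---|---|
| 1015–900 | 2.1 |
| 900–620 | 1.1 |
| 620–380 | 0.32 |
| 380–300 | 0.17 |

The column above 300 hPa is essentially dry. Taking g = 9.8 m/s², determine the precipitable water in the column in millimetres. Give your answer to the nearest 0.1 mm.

Precipitable water is the column-integrated vapour mass per unit area: PW = (1/g) Σ q̄ Δp, with q in kg/kg and Δp in Pa (1 kg/m² of water = 1 mm).
Layer 1015–900 hPa: Δp = 115 hPa = 11500 Pa, q̄ = 0.0021 kg/kg → 0.0021 × 11500 / 9.8 = 2.46 mm
Layer 900–620 hPa: Δp = 280 hPa = 28000 Pa, q̄ = 0.0011 kg/kg → 0.0011 × 28000 / 9.8 = 3.14 mm
Layer 620–380 hPa: Δp = 240 hPa = 24000 Pa, q̄ = 0.00032 kg/kg → 0.00032 × 24000 / 9.8 = 0.78 mm
Layer 380–300 hPa: Δp = 80 hPa = 8000 Pa, q̄ = 0.00017 kg/kg → 0.00017 × 8000 / 9.8 = 0.14 mm
PW = 2.46 + 3.14 + 0.78 + 0.14 = 6.52 ≈ 6.5 mm.

PW ≈ 6.5 mm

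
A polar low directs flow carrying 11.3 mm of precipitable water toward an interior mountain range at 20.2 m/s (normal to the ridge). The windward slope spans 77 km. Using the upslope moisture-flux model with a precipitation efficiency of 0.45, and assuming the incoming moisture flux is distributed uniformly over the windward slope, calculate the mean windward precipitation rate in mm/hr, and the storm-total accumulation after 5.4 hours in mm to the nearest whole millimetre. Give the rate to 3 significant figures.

Incoming column moisture flux per unit ridge length: F = V × PW = 20.2 × 11.3 = 228.26 mm·m/s.
Spread over the 77 km slope with efficiency ε = 0.45: R = ε·F/W = 0.45 × 228.26 / 77000 m = 1.334e-03 mm/s.
R = 1.334e-03 × 3600 = 4.80 mm/hr.
Over 5.4 h: total = 4.80 × 5.4 = 25.92 ≈ 26 mm.

R ≈ 4.80 mm/hr; total ≈ 26 mm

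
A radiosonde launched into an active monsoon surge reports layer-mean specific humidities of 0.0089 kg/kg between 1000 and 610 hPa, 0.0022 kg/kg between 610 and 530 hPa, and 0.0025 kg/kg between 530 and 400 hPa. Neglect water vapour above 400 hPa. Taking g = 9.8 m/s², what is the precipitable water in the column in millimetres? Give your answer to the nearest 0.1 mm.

PW ≈ 40.5 mm

Precipitable water is the column-integrated vapour mass per unit area: PW = (1/g) Σ q̄ Δp, with q in kg/kg and Δp in Pa (1 kg/m² of water = 1 mm).
Layer 1000–610 hPa: Δp = 390 hPa = 39000 Pa, q̄ = 0.0089 kg/kg → 0.0089 × 39000 / 9.8 = 35.42 mm
Layer 610–530 hPa: Δp = 80 hPa = 8000 Pa, q̄ = 0.0022 kg/kg → 0.0022 × 8000 / 9.8 = 1.80 mm
Layer 530–400 hPa: Δp = 130 hPa = 13000 Pa, q̄ = 0.0025 kg/kg → 0.0025 × 13000 / 9.8 = 3.32 mm
PW = 35.42 + 1.80 + 3.32 = 40.54 ≈ 40.5 mm.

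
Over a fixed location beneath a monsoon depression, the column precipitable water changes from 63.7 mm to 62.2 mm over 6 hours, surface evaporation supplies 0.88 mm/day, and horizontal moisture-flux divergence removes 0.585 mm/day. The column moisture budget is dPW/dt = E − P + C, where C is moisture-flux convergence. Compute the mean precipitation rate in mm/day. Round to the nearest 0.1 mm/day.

dPW/dt = (62.2 − 63.7) mm / (6/24 day) = -6.000 mm/day.
P = E + C − dPW/dt = 0.88 + (-0.585) − (-6.000) = 6.3 mm/day.

P ≈ 6.3 mm/day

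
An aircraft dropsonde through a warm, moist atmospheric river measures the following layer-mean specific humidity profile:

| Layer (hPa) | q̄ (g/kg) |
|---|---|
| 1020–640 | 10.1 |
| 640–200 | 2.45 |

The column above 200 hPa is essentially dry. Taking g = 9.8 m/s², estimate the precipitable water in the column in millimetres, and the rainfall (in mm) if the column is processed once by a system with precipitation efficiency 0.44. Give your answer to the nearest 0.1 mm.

Precipitable water is the column-integrated vapour mass per unit area: PW = (1/g) Σ q̄ Δp, with q in kg/kg and Δp in Pa (1 kg/m² of water = 1 mm).
Layer 1020–640 hPa: Δp = 380 hPa = 38000 Pa, q̄ = 0.0101 kg/kg → 0.0101 × 38000 / 9.8 = 39.16 mm
Layer 640–200 hPa: Δp = 440 hPa = 44000 Pa, q̄ = 0.00245 kg/kg → 0.00245 × 44000 / 9.8 = 11.00 mm
PW = 39.16 + 11.00 = 50.16 ≈ 50.2 mm.
Rainfall = ε × PW = 0.44 × 50.2 = 22.1 mm.

PW ≈ 50.2 mm; rainfall ≈ 22.1 mm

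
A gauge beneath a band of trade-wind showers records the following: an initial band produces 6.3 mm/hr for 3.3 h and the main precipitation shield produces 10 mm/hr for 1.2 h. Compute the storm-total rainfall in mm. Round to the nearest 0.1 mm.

total ≈ 32.8 mm

Total = Σ Rᵢ Δtᵢ = 6.3 × 3.3 + 10 × 1.2
      = 20.79 + 12 = 32.8 mm.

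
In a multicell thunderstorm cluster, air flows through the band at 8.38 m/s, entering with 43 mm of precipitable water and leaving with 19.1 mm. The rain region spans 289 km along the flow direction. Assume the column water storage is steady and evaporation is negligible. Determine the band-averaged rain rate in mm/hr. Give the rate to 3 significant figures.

Column moisture flux per unit crosswind length is F = V × PW.
Inflow: F_in = 8.38 × 43 = 360.34 mm·m/s
Outflow: F_out = 8.38 × 19.1 = 160.058 mm·m/s
Steady-state rate R = (F_in − F_out)/L = (360.34 − 160.058) / 289000 m = 6.930e-04 mm/s.
R = 6.930e-04 × 3600 = 2.49 mm/hr.

R ≈ 2.49 mm/hr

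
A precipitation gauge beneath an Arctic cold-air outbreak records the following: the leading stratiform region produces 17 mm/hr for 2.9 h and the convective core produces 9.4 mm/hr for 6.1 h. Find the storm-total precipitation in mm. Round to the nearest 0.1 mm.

total ≈ 106.6 mm

Total = Σ Rᵢ Δtᵢ = 17 × 2.9 + 9.4 × 6.1
      = 49.3 + 57.34 = 106.6 mm.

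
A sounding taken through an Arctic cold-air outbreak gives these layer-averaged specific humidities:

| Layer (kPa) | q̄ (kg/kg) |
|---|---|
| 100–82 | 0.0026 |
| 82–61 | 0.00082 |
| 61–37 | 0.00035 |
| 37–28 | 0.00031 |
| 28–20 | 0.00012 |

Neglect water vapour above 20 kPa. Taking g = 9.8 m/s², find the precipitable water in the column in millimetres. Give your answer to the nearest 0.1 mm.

Precipitable water is the column-integrated vapour mass per unit area: PW = (1/g) Σ q̄ Δp, with q in kg/kg and Δp in Pa (1 kg/m² of water = 1 mm).
Layer 100–82 kPa: Δp = 180 hPa = 18000 Pa, q̄ = 0.0026 kg/kg → 0.0026 × 18000 / 9.8 = 4.78 mm
Layer 82–61 kPa: Δp = 210 hPa = 21000 Pa, q̄ = 0.00082 kg/kg → 0.00082 × 21000 / 9.8 = 1.76 mm
Layer 61–37 kPa: Δp = 240 hPa = 24000 Pa, q̄ = 0.00035 kg/kg → 0.00035 × 24000 / 9.8 = 0.86 mm
Layer 37–28 kPa: Δp = 90 hPa = 9000 Pa, q̄ = 0.00031 kg/kg → 0.00031 × 9000 / 9.8 = 0.28 mm
Layer 28–20 kPa: Δp = 80 hPa = 8000 Pa, q̄ = 0.00012 kg/kg → 0.00012 × 8000 / 9.8 = 0.10 mm
PW = 4.78 + 1.76 + 0.86 + 0.28 + 0.10 = 7.78 ≈ 7.8 mm.

PW ≈ 7.8 mm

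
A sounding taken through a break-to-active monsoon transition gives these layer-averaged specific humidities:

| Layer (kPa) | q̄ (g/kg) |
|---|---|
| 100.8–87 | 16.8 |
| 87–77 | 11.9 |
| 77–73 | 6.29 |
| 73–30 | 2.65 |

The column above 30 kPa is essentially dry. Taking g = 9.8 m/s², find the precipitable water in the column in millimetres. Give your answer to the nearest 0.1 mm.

PW ≈ 50.0 mm

Precipitable water is the column-integrated vapour mass per unit area: PW = (1/g) Σ q̄ Δp, with q in kg/kg and Δp in Pa (1 kg/m² of water = 1 mm).
Layer 100.8–87 kPa: Δp = 138 hPa = 13800 Pa, q̄ = 0.0168 kg/kg → 0.0168 × 13800 / 9.8 = 23.66 mm
Layer 87–77 kPa: Δp = 100 hPa = 10000 Pa, q̄ = 0.0119 kg/kg → 0.0119 × 10000 / 9.8 = 12.14 mm
Layer 77–73 kPa: Δp = 40 hPa = 4000 Pa, q̄ = 0.00629 kg/kg → 0.00629 × 4000 / 9.8 = 2.57 mm
Layer 73–30 kPa: Δp = 430 hPa = 43000 Pa, q̄ = 0.00265 kg/kg → 0.00265 × 43000 / 9.8 = 11.63 mm
PW = 23.66 + 12.14 + 2.57 + 11.63 = 50.00 ≈ 50.0 mm.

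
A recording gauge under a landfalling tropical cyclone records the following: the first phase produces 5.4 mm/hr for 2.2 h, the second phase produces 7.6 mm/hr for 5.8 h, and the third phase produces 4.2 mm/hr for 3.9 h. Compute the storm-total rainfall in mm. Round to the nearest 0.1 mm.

total ≈ 72.3 mm

Total = Σ Rᵢ Δtᵢ = 5.4 × 2.2 + 7.6 × 5.8 + 4.2 × 3.9
      = 11.88 + 44.08 + 16.38 = 72.3 mm.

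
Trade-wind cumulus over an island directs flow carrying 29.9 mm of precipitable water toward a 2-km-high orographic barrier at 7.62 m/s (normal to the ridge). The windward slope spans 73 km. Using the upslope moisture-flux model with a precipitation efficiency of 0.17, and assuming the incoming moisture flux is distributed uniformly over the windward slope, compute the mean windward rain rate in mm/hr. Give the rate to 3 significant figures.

Incoming column moisture flux per unit ridge length: F = V × PW = 7.62 × 29.9 = 227.838 mm·m/s.
Spread over the 73 km slope with efficiency ε = 0.17: R = ε·F/W = 0.17 × 227.838 / 73000 m = 5.306e-04 mm/s.
R = 5.306e-04 × 3600 = 1.91 mm/hr.

R ≈ 1.91 mm/hr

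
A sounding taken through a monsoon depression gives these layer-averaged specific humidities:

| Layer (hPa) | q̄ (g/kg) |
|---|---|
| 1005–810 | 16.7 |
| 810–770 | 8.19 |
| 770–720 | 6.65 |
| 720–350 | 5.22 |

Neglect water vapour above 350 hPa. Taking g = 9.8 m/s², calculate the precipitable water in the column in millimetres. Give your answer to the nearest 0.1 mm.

PW ≈ 59.7 mm

Precipitable water is the column-integrated vapour mass per unit area: PW = (1/g) Σ q̄ Δp, with q in kg/kg and Δp in Pa (1 kg/m² of water = 1 mm).
Layer 1005–810 hPa: Δp = 195 hPa = 19500 Pa, q̄ = 0.0167 kg/kg → 0.0167 × 19500 / 9.8 = 33.23 mm
Layer 810–770 hPa: Δp = 40 hPa = 4000 Pa, q̄ = 0.00819 kg/kg → 0.00819 × 4000 / 9.8 = 3.34 mm
Layer 770–720 hPa: Δp = 50 hPa = 5000 Pa, q̄ = 0.00665 kg/kg → 0.00665 × 5000 / 9.8 = 3.39 mm
Layer 720–350 hPa: Δp = 370 hPa = 37000 Pa, q̄ = 0.00522 kg/kg → 0.00522 × 37000 / 9.8 = 19.71 mm
PW = 33.23 + 3.34 + 3.39 + 19.71 = 59.67 ≈ 59.7 mm.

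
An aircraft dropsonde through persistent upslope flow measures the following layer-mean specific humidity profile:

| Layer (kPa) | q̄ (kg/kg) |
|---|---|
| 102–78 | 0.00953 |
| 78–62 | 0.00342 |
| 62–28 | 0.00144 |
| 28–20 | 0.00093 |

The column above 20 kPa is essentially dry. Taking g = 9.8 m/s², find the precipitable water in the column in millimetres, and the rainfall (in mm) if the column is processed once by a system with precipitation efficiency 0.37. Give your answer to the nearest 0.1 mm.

Precipitable water is the column-integrated vapour mass per unit area: PW = (1/g) Σ q̄ Δp, with q in kg/kg and Δp in Pa (1 kg/m² of water = 1 mm).
Layer 102–78 kPa: Δp = 240 hPa = 24000 Pa, q̄ = 0.00953 kg/kg → 0.00953 × 24000 / 9.8 = 23.34 mm
Layer 78–62 kPa: Δp = 160 hPa = 16000 Pa, q̄ = 0.00342 kg/kg → 0.00342 × 16000 / 9.8 = 5.58 mm
Layer 62–28 kPa: Δp = 340 hPa = 34000 Pa, q̄ = 0.00144 kg/kg → 0.00144 × 34000 / 9.8 = 5.00 mm
Layer 28–20 kPa: Δp = 80 hPa = 8000 Pa, q̄ = 0.00093 kg/kg → 0.00093 × 8000 / 9.8 = 0.76 mm
PW = 23.34 + 5.58 + 5.00 + 0.76 = 34.68 ≈ 34.7 mm.
Rainfall = ε × PW = 0.37 × 34.7 = 12.8 mm.

PW ≈ 34.7 mm; rainfall ≈ 12.8 mm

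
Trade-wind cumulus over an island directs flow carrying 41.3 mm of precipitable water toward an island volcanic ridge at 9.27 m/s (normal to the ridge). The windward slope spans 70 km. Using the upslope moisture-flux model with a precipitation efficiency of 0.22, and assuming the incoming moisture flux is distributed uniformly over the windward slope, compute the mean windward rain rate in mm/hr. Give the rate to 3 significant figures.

Incoming column moisture flux per unit ridge length: F = V × PW = 9.27 × 41.3 = 382.851 mm·m/s.
Spread over the 70 km slope with efficiency ε = 0.22: R = ε·F/W = 0.22 × 382.851 / 70000 m = 1.203e-03 mm/s.
R = 1.203e-03 × 3600 = 4.33 mm/hr.

R ≈ 4.33 mm/hr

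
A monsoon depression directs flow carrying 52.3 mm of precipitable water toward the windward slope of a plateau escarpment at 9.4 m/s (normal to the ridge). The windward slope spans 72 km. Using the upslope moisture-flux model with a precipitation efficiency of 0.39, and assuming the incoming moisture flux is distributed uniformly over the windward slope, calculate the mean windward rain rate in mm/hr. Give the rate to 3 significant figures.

R ≈ 9.59 mm/hr

Incoming column moisture flux per unit ridge length: F = V × PW = 9.4 × 52.3 = 491.62 mm·m/s.
Spread over the 72 km slope with efficiency ε = 0.39: R = ε·F/W = 0.39 × 491.62 / 72000 m = 2.663e-03 mm/s.
R = 2.663e-03 × 3600 = 9.59 mm/hr.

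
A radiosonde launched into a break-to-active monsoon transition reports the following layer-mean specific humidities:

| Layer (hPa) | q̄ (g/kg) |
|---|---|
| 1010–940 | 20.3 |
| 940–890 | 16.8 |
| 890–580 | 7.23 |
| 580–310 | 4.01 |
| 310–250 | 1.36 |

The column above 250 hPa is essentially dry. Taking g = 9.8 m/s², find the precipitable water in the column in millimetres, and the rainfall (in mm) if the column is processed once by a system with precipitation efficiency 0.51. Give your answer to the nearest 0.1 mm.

Precipitable water is the column-integrated vapour mass per unit area: PW = (1/g) Σ q̄ Δp, with q in kg/kg and Δp in Pa (1 kg/m² of water = 1 mm).
Layer 1010–940 hPa: Δp = 70 hPa = 7000 Pa, q̄ = 0.0203 kg/kg → 0.0203 × 7000 / 9.8 = 14.50 mm
Layer 940–890 hPa: Δp = 50 hPa = 5000 Pa, q̄ = 0.0168 kg/kg → 0.0168 × 5000 / 9.8 = 8.57 mm
Layer 890–580 hPa: Δp = 310 hPa = 31000 Pa, q̄ = 0.00723 kg/kg → 0.00723 × 31000 / 9.8 = 22.87 mm
Layer 580–310 hPa: Δp = 270 hPa = 27000 Pa, q̄ = 0.00401 kg/kg → 0.00401 × 27000 / 9.8 = 11.05 mm
Layer 310–250 hPa: Δp = 60 hPa = 6000 Pa, q̄ = 0.00136 kg/kg → 0.00136 × 6000 / 9.8 = 0.83 mm
PW = 14.50 + 8.57 + 22.87 + 11.05 + 0.83 = 57.82 ≈ 57.8 mm.
Rainfall = ε × PW = 0.51 × 57.8 = 29.5 mm.

PW ≈ 57.8 mm; rainfall ≈ 29.5 mm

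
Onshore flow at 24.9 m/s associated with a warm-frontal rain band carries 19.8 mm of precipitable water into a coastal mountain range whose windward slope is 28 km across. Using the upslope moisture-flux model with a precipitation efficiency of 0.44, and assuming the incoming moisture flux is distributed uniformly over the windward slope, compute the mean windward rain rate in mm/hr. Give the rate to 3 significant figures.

R ≈ 27.9 mm/hr

Incoming column moisture flux per unit ridge length: F = V × PW = 24.9 × 19.8 = 493.02 mm·m/s.
Spread over the 28 km slope with efficiency ε = 0.44: R = ε·F/W = 0.44 × 493.02 / 28000 m = 7.747e-03 mm/s.
R = 7.747e-03 × 3600 = 27.9 mm/hr.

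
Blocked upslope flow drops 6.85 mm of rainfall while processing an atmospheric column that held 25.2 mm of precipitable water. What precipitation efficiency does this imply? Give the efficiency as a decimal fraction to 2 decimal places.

ε = rainfall / PW = 6.85 / 25.2 = 0.27.

ε ≈ 0.27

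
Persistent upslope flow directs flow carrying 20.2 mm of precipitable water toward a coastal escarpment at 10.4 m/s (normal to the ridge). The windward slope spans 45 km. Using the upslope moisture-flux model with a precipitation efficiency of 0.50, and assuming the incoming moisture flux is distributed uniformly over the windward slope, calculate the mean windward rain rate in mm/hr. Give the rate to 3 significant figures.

R ≈ 8.40 mm/hr

Incoming column moisture flux per unit ridge length: F = V × PW = 10.4 × 20.2 = 210.08 mm·m/s.
Spread over the 45 km slope with efficiency ε = 0.50: R = ε·F/W = 0.50 × 210.08 / 45000 m = 2.334e-03 mm/s.
R = 2.334e-03 × 3600 = 8.40 mm/hr.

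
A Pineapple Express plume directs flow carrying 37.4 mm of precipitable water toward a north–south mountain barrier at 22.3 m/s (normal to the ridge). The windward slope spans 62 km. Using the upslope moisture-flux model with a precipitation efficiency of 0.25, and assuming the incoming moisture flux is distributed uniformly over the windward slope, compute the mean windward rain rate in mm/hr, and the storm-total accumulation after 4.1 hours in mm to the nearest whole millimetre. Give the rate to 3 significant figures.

R ≈ 12.1 mm/hr; total ≈ 50 mm

Incoming column moisture flux per unit ridge length: F = V × PW = 22.3 × 37.4 = 834.02 mm·m/s.
Spread over the 62 km slope with efficiency ε = 0.25: R = ε·F/W = 0.25 × 834.02 / 62000 m = 3.363e-03 mm/s.
R = 3.363e-03 × 3600 = 12.1 mm/hr.
Over 4.1 h: total = 12.1 × 4.1 = 49.61 ≈ 50 mm.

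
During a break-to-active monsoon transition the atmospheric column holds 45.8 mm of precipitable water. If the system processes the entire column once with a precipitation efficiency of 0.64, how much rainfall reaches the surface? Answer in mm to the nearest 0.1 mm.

Rainfall = ε × PW = 0.64 × 45.8 = 29.3 mm.

rainfall ≈ 29.3 mm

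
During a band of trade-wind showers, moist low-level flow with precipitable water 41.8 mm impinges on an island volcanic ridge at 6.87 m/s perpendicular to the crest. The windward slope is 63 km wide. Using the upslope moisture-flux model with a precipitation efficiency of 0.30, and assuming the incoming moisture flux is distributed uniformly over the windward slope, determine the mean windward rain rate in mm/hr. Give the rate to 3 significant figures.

R ≈ 4.92 mm/hr

Incoming column moisture flux per unit ridge length: F = V × PW = 6.87 × 41.8 = 287.166 mm·m/s.
Spread over the 63 km slope with efficiency ε = 0.30: R = ε·F/W = 0.30 × 287.166 / 63000 m = 1.367e-03 mm/s.
R = 1.367e-03 × 3600 = 4.92 mm/hr.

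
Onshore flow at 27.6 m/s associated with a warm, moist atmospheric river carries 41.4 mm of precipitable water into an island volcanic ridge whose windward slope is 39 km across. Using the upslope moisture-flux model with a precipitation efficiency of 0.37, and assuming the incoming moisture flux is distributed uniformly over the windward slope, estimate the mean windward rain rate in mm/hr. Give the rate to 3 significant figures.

R ≈ 39.0 mm/hr

Incoming column moisture flux per unit ridge length: F = V × PW = 27.6 × 41.4 = 1142.64 mm·m/s.
Spread over the 39 km slope with efficiency ε = 0.37: R = ε·F/W = 0.37 × 1142.64 / 39000 m = 1.084e-02 mm/s.
R = 1.084e-02 × 3600 = 39.0 mm/hr.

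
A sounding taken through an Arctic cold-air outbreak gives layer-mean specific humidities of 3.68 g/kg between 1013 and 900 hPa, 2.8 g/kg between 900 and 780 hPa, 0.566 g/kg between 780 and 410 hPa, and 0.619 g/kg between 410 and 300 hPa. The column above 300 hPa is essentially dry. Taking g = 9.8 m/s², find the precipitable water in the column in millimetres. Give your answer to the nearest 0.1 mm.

PW ≈ 10.5 mm

Precipitable water is the column-integrated vapour mass per unit area: PW = (1/g) Σ q̄ Δp, with q in kg/kg and Δp in Pa (1 kg/m² of water = 1 mm).
Layer 1013–900 hPa: Δp = 113 hPa = 11300 Pa, q̄ = 0.00368 kg/kg → 0.00368 × 11300 / 9.8 = 4.24 mm
Layer 900–780 hPa: Δp = 120 hPa = 12000 Pa, q̄ = 0.0028 kg/kg → 0.0028 × 12000 / 9.8 = 3.43 mm
Layer 780–410 hPa: Δp = 370 hPa = 37000 Pa, q̄ = 0.000566 kg/kg → 0.000566 × 37000 / 9.8 = 2.14 mm
Layer 410–300 hPa: Δp = 110 hPa = 11000 Pa, q̄ = 0.000619 kg/kg → 0.000619 × 11000 / 9.8 = 0.69 mm
PW = 4.24 + 3.43 + 2.14 + 0.69 = 10.50 ≈ 10.5 mm.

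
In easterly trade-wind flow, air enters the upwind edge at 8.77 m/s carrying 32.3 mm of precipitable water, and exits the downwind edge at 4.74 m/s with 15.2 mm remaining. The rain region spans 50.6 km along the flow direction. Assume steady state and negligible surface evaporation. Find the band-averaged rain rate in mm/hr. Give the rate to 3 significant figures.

Column moisture flux per unit crosswind length is F = V × PW.
Inflow: F_in = 8.77 × 32.3 = 283.271 mm·m/s
Outflow: F_out = 4.74 × 15.2 = 72.048 mm·m/s
Steady-state rate R = (F_in − F_out)/L = (283.271 − 72.048) / 50600 m = 4.174e-03 mm/s.
R = 4.174e-03 × 3600 = 15.0 mm/hr.

R ≈ 15.0 mm/hr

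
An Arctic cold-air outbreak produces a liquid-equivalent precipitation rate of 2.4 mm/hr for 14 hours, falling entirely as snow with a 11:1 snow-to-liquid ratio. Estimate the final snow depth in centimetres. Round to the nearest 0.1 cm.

Liquid-equivalent depth = 2.4 × 14 = 33.6 mm.
Snow depth = 33.6 mm × 11 = 369.6 mm = 37.0 cm.

snow depth ≈ 37.0 cm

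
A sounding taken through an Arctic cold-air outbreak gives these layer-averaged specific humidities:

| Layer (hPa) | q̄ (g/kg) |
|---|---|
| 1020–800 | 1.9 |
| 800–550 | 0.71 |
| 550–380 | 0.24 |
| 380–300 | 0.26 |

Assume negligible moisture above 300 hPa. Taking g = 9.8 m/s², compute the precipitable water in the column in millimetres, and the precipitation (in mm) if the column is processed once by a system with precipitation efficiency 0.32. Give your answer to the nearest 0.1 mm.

PW ≈ 6.7 mm; precipitation ≈ 2.1 mm

Precipitable water is the column-integrated vapour mass per unit area: PW = (1/g) Σ q̄ Δp, with q in kg/kg and Δp in Pa (1 kg/m² of water = 1 mm).
Layer 1020–800 hPa: Δp = 220 hPa = 22000 Pa, q̄ = 0.0019 kg/kg → 0.0019 × 22000 / 9.8 = 4.27 mm
Layer 800–550 hPa: Δp = 250 hPa = 25000 Pa, q̄ = 0.00071 kg/kg → 0.00071 × 25000 / 9.8 = 1.81 mm
Layer 550–380 hPa: Δp = 170 hPa = 17000 Pa, q̄ = 0.00024 kg/kg → 0.00024 × 17000 / 9.8 = 0.42 mm
Layer 380–300 hPa: Δp = 80 hPa = 8000 Pa, q̄ = 0.00026 kg/kg → 0.00026 × 8000 / 9.8 = 0.21 mm
PW = 4.27 + 1.81 + 0.42 + 0.21 = 6.71 ≈ 6.7 mm.
Precipitation = ε × PW = 0.32 × 6.7 = 2.1 mm.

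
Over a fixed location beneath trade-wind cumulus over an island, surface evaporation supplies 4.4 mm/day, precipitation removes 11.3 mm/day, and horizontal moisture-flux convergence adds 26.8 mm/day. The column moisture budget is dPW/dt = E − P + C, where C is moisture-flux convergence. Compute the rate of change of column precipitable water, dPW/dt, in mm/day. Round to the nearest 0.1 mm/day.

dPW/dt = E − P + C = 4.4 − 11.3 + (26.8) = 19.9 mm/day.

dPW/dt ≈ 19.9 mm/day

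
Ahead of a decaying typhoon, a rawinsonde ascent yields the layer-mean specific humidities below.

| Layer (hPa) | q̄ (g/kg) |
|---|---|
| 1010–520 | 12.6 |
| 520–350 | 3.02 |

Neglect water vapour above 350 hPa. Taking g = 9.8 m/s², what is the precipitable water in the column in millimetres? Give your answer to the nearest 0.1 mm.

Precipitable water is the column-integrated vapour mass per unit area: PW = (1/g) Σ q̄ Δp, with q in kg/kg and Δp in Pa (1 kg/m² of water = 1 mm).
Layer 1010–520 hPa: Δp = 490 hPa = 49000 Pa, q̄ = 0.0126 kg/kg → 0.0126 × 49000 / 9.8 = 63.00 mm
Layer 520–350 hPa: Δp = 170 hPa = 17000 Pa, q̄ = 0.00302 kg/kg → 0.00302 × 17000 / 9.8 = 5.24 mm
PW = 63.00 + 5.24 = 68.24 ≈ 68.2 mm.

PW ≈ 68.2 mm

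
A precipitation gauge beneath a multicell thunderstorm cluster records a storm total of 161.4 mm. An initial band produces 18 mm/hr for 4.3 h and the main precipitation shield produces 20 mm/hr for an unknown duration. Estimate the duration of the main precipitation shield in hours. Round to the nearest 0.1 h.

Known phases: 18 × 4.3 = 77.4 mm.
Remaining depth = 161.4 − 77.4 = 84 mm.
Duration = 84 / 20 = 4.2 h.

duration ≈ 4.2 h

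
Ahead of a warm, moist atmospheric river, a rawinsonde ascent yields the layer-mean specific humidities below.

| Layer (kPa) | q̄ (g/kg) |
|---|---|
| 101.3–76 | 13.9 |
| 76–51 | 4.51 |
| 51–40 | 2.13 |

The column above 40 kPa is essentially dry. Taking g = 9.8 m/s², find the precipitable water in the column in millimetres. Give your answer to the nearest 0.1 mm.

Precipitable water is the column-integrated vapour mass per unit area: PW = (1/g) Σ q̄ Δp, with q in kg/kg and Δp in Pa (1 kg/m² of water = 1 mm).
Layer 101.3–76 kPa: Δp = 253 hPa = 25300 Pa, q̄ = 0.0139 kg/kg → 0.0139 × 25300 / 9.8 = 35.88 mm
Layer 76–51 kPa: Δp = 250 hPa = 25000 Pa, q̄ = 0.00451 kg/kg → 0.00451 × 25000 / 9.8 = 11.51 mm
Layer 51–40 kPa: Δp = 110 hPa = 11000 Pa, q̄ = 0.00213 kg/kg → 0.00213 × 11000 / 9.8 = 2.39 mm
PW = 35.88 + 11.51 + 2.39 = 49.78 ≈ 49.8 mm.

PW ≈ 49.8 mm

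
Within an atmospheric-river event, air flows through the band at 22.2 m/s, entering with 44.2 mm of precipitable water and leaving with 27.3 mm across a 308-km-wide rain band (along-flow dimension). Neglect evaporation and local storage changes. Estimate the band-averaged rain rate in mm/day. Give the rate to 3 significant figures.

Column moisture flux per unit crosswind length is F = V × PW.
Inflow: F_in = 22.2 × 44.2 = 981.24 mm·m/s
Outflow: F_out = 22.2 × 27.3 = 606.06 mm·m/s
Steady-state rate R = (F_in − F_out)/L = (981.24 − 606.06) / 308000 m = 1.218e-03 mm/s.
R = 1.218e-03 × 3600 × 24 = 105 mm/day.

R ≈ 105 mm/day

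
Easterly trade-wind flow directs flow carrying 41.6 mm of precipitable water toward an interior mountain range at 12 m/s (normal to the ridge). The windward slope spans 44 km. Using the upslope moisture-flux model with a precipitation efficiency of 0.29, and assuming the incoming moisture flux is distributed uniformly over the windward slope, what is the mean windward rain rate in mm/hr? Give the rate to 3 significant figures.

Incoming column moisture flux per unit ridge length: F = V × PW = 12 × 41.6 = 499.2 mm·m/s.
Spread over the 44 km slope with efficiency ε = 0.29: R = ε·F/W = 0.29 × 499.2 / 44000 m = 3.290e-03 mm/s.
R = 3.290e-03 × 3600 = 11.8 mm/hr.

R ≈ 11.8 mm/hr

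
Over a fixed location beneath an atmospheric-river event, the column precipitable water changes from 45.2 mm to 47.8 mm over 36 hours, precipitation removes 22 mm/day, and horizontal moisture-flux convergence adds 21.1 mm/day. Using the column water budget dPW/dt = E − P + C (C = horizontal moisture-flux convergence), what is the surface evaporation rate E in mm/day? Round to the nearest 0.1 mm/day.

dPW/dt = (47.8 − 45.2) mm / (36/24 day) = +1.733 mm/day.
E = dPW/dt + P − C = (+1.733) + 22 − (21.1) = 2.6 mm/day.

E ≈ 2.6 mm/day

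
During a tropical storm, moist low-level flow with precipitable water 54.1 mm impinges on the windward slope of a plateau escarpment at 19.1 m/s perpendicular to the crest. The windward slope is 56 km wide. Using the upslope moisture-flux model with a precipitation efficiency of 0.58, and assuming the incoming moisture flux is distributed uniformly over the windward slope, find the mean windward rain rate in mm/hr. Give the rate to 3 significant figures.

Incoming column moisture flux per unit ridge length: F = V × PW = 19.1 × 54.1 = 1033.31 mm·m/s.
Spread over the 56 km slope with efficiency ε = 0.58: R = ε·F/W = 0.58 × 1033.31 / 56000 m = 1.070e-02 mm/s.
R = 1.070e-02 × 3600 = 38.5 mm/hr.

R ≈ 38.5 mm/hr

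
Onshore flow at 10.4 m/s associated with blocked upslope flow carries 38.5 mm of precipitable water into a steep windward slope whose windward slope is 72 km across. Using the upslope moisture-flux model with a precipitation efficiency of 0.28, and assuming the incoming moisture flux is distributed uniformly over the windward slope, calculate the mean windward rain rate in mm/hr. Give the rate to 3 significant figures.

R ≈ 5.61 mm/hr

Incoming column moisture flux per unit ridge length: F = V × PW = 10.4 × 38.5 = 400.4 mm·m/s.
Spread over the 72 km slope with efficiency ε = 0.28: R = ε·F/W = 0.28 × 400.4 / 72000 m = 1.557e-03 mm/s.
R = 1.557e-03 × 3600 = 5.61 mm/hr.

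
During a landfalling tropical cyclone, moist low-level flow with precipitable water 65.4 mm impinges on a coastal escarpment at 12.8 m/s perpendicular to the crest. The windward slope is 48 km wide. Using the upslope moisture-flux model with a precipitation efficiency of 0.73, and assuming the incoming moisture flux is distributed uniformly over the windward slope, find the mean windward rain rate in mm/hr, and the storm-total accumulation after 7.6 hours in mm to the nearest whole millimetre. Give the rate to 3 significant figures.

R ≈ 45.8 mm/hr; total ≈ 348 mm

Incoming column moisture flux per unit ridge length: F = V × PW = 12.8 × 65.4 = 837.12 mm·m/s.
Spread over the 48 km slope with efficiency ε = 0.73: R = ε·F/W = 0.73 × 837.12 / 48000 m = 1.273e-02 mm/s.
R = 1.273e-02 × 3600 = 45.8 mm/hr.
Over 7.6 h: total = 45.8 × 7.6 = 348.08 ≈ 348 mm.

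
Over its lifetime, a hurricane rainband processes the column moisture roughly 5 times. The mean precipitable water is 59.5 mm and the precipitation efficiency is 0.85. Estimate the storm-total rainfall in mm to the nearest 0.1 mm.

rainfall ≈ 252.9 mm

Each cycle deposits ε × PW = 0.85 × 59.5 = 50.575 mm.
Over 5 cycles: 5 × 50.575 = 252.9 mm.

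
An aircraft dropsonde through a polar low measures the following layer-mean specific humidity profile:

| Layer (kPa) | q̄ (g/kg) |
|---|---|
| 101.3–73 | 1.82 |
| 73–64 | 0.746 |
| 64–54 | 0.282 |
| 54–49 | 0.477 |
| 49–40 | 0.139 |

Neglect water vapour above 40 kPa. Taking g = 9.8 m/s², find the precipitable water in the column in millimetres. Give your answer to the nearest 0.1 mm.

Precipitable water is the column-integrated vapour mass per unit area: PW = (1/g) Σ q̄ Δp, with q in kg/kg and Δp in Pa (1 kg/m² of water = 1 mm).
Layer 101.3–73 kPa: Δp = 283 hPa = 28300 Pa, q̄ = 0.00182 kg/kg → 0.00182 × 28300 / 9.8 = 5.26 mm
Layer 73–64 kPa: Δp = 90 hPa = 9000 Pa, q̄ = 0.000746 kg/kg → 0.000746 × 9000 / 9.8 = 0.69 mm
Layer 64–54 kPa: Δp = 100 hPa = 10000 Pa, q̄ = 0.000282 kg/kg → 0.000282 × 10000 / 9.8 = 0.29 mm
Layer 54–49 kPa: Δp = 50 hPa = 5000 Pa, q̄ = 0.000477 kg/kg → 0.000477 × 5000 / 9.8 = 0.24 mm
Layer 49–40 kPa: Δp = 90 hPa = 9000 Pa, q̄ = 0.000139 kg/kg → 0.000139 × 9000 / 9.8 = 0.13 mm
PW = 5.26 + 0.69 + 0.29 + 0.24 + 0.13 = 6.61 ≈ 6.6 mm.

PW ≈ 6.6 mm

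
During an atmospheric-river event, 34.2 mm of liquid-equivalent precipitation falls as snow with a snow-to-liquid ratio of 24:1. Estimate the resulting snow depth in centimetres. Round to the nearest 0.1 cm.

Snow depth = liquid × ratio = 34.2 mm × 24 = 820.8 mm = 82.1 cm.

snow depth ≈ 82.1 cm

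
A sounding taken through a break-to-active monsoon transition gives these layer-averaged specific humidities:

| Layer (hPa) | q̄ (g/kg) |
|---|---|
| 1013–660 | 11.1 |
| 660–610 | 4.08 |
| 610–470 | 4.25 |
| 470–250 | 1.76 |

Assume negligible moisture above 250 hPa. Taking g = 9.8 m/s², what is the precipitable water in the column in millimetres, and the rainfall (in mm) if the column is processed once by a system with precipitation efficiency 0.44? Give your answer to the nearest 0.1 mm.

Precipitable water is the column-integrated vapour mass per unit area: PW = (1/g) Σ q̄ Δp, with q in kg/kg and Δp in Pa (1 kg/m² of water = 1 mm).
Layer 1013–660 hPa: Δp = 353 hPa = 35300 Pa, q̄ = 0.0111 kg/kg → 0.0111 × 35300 / 9.8 = 39.98 mm
Layer 660–610 hPa: Δp = 50 hPa = 5000 Pa, q̄ = 0.00408 kg/kg → 0.00408 × 5000 / 9.8 = 2.08 mm
Layer 610–470 hPa: Δp = 140 hPa = 14000 Pa, q̄ = 0.00425 kg/kg → 0.00425 × 14000 / 9.8 = 6.07 mm
Layer 470–250 hPa: Δp = 220 hPa = 22000 Pa, q̄ = 0.00176 kg/kg → 0.00176 × 22000 / 9.8 = 3.95 mm
PW = 39.98 + 2.08 + 6.07 + 3.95 = 52.08 ≈ 52.1 mm.
Rainfall = ε × PW = 0.44 × 52.1 = 22.9 mm.

PW ≈ 52.1 mm; rainfall ≈ 22.9 mm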